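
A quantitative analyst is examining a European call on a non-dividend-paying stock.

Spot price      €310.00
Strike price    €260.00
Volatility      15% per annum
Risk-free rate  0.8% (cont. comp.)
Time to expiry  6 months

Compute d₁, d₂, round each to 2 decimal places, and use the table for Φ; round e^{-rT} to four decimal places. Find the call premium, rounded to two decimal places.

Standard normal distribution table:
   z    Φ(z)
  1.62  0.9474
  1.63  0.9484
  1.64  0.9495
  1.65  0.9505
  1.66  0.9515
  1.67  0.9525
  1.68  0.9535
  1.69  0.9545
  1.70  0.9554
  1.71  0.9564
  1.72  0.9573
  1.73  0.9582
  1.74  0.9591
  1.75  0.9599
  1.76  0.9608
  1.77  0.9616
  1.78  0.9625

σ√T = 0.15·√0.5 = 0.1061
d₁ = [ln(310/260) + (0.008 + ½·0.15²)·0.5] / (σ√T) = (0.1759 + 0.0096) / 0.1061 = 1.7491 which rounds to 1.75
d₂ = 1.7491 − 0.1061 = 1.6430 which rounds to 1.64
exp(−rT) = exp(−0.008·0.5) = 0.9960
N(d₁) = N(1.75) = 0.9599;  N(d₂) = N(1.64) = 0.9495
C = 310·0.9599 − 260·0.9960·0.9495 = 297.5690 − 245.8825 = 51.6865

€51.69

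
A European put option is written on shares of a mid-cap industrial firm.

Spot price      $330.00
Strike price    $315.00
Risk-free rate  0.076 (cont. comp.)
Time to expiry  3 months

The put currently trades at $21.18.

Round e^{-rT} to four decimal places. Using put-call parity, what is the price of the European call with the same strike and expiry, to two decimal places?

e^(−rT) = e^(−0.076·0.25) = 0.9812
Put-call parity: C − P = S − K·e^(−rT) = 330 − 315·0.9812 = 330 − 309.0780 = 20.9220
C = P + (C − P) = 21.18 + (20.9220) = 42.1020

$42.10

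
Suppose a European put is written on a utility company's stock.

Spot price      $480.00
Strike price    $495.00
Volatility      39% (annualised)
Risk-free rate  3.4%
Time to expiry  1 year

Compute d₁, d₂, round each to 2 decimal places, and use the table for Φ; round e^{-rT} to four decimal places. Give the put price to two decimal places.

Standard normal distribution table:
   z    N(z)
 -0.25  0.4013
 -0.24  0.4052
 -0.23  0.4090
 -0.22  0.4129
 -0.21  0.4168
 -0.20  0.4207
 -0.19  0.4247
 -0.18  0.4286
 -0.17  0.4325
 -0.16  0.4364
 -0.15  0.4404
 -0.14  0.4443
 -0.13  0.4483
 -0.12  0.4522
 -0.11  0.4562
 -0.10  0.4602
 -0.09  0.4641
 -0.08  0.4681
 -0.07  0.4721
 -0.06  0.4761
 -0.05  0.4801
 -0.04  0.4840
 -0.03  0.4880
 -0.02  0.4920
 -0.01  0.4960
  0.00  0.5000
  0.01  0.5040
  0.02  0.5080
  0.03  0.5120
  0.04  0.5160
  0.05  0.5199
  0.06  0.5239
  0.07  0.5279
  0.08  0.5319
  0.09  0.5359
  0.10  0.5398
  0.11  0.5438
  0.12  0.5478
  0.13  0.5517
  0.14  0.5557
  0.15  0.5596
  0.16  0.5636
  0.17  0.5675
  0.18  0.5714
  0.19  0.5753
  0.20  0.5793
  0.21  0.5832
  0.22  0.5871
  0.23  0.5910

$73.33

σ√T = 0.39 × 1.0000 = 0.3900
ln(S/K) + (r + σ²/2)T = ln(480/495) + (0.034 + 0.39²/2)·1 = -0.0308 + 0.1101 = 0.0793
d₁ = 0.0793 / 0.3900 = 0.2033 ≈ 0.20
d₂ = d₁ − σ√T = 0.2033 − 0.3900 = -0.1867 ≈ -0.19
e^(−rT) = e^(−0.034·1) = 0.9666
N(−d₂) = N(0.19) = 0.5753;  N(−d₁) = N(-0.20) = 0.4207
P = 495·0.9666·0.5753 − 480·0.4207 = 275.2621 − 201.9360 = 73.3261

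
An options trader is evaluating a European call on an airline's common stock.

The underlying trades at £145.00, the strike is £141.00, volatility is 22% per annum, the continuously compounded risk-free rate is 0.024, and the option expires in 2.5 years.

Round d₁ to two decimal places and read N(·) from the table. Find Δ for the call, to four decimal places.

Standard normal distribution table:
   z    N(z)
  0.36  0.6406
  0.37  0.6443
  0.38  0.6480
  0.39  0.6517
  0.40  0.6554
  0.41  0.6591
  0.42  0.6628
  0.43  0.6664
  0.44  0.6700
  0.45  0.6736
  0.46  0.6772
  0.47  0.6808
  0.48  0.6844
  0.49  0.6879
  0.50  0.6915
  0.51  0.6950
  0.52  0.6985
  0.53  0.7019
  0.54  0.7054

0.6664

T = 2.5;  σ√T = 0.3479
ln(S/K) + (r + σ²/2)T = ln(145/141) + (0.024 + 0.22²/2)·2.5 = 0.0280 + 0.1205 = 0.1485
d₁ = 0.1485 / 0.3479 = 0.4268 ⇒ 0.43
N(d₁) = N(0.43) = 0.6664
Δ_call = N(d₁) = 0.6664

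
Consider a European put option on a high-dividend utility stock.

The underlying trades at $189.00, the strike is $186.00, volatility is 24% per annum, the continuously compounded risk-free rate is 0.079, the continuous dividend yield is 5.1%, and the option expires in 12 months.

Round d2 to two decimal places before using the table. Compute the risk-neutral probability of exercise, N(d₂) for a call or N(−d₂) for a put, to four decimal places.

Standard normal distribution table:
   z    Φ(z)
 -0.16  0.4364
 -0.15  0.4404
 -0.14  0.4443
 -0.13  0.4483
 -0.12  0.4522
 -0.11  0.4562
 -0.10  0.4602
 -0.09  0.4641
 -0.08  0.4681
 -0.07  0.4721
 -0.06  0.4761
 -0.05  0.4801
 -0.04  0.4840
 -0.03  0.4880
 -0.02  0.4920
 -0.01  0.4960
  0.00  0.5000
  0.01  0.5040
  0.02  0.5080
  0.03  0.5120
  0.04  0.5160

0.4761

σ√T = 0.24·√1 = 0.2400
d₁ = [ln(189/186) + (0.079 − 0.051 + 0.24²/2)·1] / 0.2400 = [0.0160 + 0.0568] / 0.2400 = 0.3033 → 0.30
d₂ = d₁ − σ√T = 0.3033 − 0.2400 = 0.0633 → 0.06
Pr(exercise) under Q = N(−d₂) = N(-0.06) = 0.4761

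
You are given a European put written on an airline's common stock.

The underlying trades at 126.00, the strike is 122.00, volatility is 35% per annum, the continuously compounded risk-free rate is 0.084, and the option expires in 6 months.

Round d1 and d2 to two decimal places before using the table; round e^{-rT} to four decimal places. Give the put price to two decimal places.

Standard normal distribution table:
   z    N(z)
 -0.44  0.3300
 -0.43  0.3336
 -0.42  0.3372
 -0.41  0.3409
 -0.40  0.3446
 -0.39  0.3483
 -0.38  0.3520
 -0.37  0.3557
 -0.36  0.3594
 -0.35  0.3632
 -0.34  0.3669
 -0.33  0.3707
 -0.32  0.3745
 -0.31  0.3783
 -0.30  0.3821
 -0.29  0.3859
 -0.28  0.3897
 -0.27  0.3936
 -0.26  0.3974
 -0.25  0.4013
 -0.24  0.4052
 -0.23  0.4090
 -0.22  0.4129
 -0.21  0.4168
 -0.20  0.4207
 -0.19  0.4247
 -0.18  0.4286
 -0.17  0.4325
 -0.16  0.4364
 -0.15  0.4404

T = 0.5;  σ√T = 0.2475
d₁ = [ln(126/122) + (0.084 + 0.35²/2)·0.5] / 0.2475 = [0.0323 + 0.0726] / 0.2475 = 0.4238 ≈ 0.42
d₂ = d₁ − σ√T = 0.4238 − 0.2475 = 0.1763 ≈ 0.18
e^(−rT) = e^(−0.084·0.5) = 0.9589
N(−d₂) = N(-0.18) = 0.4286;  N(−d₁) = N(-0.42) = 0.3372
P = 122·0.9589·0.4286 − 126·0.3372 = 50.1401 − 42.4872 = 7.6529

7.65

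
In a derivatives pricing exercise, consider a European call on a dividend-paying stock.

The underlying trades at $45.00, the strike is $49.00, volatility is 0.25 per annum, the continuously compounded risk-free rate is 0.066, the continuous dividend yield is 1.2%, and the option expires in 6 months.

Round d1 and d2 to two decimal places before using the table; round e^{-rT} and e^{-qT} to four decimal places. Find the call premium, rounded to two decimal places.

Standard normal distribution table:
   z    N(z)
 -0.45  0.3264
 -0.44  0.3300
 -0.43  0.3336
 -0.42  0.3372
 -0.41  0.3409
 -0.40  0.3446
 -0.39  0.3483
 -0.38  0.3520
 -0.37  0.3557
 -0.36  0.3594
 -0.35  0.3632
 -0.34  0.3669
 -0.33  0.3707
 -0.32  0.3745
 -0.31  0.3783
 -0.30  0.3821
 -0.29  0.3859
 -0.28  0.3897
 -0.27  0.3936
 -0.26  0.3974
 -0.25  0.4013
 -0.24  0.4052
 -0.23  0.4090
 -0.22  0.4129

σ√T = 0.25 × 0.7071 = 0.1768
d₁ = [ln(45/49) + (0.066 − 0.012 + 0.25²/2)·0.5] / 0.1768 = [-0.0852 + 0.0426] / 0.1768 = -0.2406 → -0.24
d₂ = d₁ − σ√T = -0.2406 − 0.1768 = -0.4174 → -0.42
e^(−qT) = e^(−0.012·0.5) = 0.9940;  e^(−rT) = e^(−0.066·0.5) = 0.9675
C = 45·0.9940·N(-0.24) − 49·0.9675·N(-0.42) = 45·0.9940·0.4052 − 49·0.9675·0.3372 = 18.1246 − 15.9858 = 2.1388

$2.14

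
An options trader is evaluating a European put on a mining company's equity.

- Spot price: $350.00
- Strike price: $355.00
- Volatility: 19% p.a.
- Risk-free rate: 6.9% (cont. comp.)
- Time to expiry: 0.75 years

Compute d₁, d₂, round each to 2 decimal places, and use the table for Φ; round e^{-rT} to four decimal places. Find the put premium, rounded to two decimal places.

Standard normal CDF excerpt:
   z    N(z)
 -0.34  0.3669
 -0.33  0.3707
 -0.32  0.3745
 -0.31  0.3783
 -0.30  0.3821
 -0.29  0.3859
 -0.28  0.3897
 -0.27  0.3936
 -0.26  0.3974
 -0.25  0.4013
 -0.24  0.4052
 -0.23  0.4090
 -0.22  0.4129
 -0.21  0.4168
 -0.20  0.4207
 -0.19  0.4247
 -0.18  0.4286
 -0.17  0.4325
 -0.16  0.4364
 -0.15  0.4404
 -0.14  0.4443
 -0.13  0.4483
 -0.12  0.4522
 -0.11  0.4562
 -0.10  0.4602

$16.06

T = 0.75;  σ√T = 0.1645
d₁ = [ln(350/355) + (0.069 + ½·0.19²)·0.75] / (σ√T) = (-0.0142 + 0.0653) / 0.1645 = 0.3106 ≈ 0.31
d₂ = 0.3106 − 0.1645 = 0.1460 ≈ 0.15
exp(−rT) = exp(−0.069·0.75) = 0.9496
N(−d₂) = N(-0.15) = 0.4404;  N(−d₁) = N(-0.31) = 0.3783
P = 355·0.9496·0.4404 − 350·0.3783 = 148.4624 − 132.4050 = 16.0574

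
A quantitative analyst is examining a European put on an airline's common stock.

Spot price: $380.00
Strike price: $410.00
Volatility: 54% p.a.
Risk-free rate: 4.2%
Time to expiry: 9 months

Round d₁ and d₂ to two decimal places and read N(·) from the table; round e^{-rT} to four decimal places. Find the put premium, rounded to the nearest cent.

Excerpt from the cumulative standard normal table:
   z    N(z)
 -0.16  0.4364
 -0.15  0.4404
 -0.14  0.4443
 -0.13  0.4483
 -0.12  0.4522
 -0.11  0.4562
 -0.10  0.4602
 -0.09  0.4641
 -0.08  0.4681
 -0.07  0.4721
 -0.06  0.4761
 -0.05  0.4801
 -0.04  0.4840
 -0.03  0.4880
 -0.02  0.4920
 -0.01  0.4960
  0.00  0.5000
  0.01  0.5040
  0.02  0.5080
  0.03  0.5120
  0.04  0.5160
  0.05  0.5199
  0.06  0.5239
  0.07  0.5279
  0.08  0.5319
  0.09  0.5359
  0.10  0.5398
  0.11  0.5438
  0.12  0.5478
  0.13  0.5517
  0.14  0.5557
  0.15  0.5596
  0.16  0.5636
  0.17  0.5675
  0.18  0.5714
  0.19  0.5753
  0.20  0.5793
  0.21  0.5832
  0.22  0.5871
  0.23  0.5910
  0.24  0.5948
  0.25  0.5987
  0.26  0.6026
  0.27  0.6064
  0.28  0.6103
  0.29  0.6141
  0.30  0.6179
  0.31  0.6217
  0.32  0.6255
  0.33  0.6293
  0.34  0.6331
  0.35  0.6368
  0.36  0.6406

$81.18

σ√T = 0.54 × 0.8660 = 0.4677
ln(S/K) + (r + σ²/2)T = ln(380/410) + (0.042 + 0.54²/2)·0.75 = -0.0760 + 0.1409 = 0.0649
d₁ = 0.0649 / 0.4677 = 0.1387 ⇒ 0.14
d₂ = d₁ − σ√T = 0.1387 − 0.4677 = -0.3290 ⇒ -0.33
e^(−rT) = e^(−0.042·0.75) = 0.9690
N(−d₂) = N(0.33) = 0.6293;  N(−d₁) = N(-0.14) = 0.4443
P = 410·0.9690·0.6293 − 380·0.4443 = 250.0146 − 168.8340 = 81.1806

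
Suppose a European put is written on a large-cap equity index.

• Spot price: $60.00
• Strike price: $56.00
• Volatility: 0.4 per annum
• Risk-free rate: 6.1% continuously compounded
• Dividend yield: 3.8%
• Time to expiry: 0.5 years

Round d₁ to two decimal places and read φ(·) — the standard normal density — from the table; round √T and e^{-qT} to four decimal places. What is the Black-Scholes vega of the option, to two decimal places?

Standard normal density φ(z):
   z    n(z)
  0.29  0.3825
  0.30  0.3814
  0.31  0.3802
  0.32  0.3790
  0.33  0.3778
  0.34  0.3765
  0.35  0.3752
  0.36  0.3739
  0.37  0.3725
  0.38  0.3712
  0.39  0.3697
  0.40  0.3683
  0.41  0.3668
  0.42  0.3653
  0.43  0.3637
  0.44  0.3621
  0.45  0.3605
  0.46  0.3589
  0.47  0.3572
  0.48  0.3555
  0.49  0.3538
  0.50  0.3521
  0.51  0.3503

15.14

σ√T = 0.4·√0.5 = 0.2828
d₁ = [ln(60/56) + (0.061 − 0.038 + ½·0.4²)·0.5] / (σ√T) = (0.0690 + 0.0515) / 0.2828 = 0.4260 ⇒ 0.43
√T = √0.5 = 0.7071
φ(d₁) = φ(0.43) = 0.3637
e^(−qT) = e^(−0.038·0.5) = 0.9812
vega = S·e^(−qT)·φ(d₁)·√T = 60·0.9812·0.3637·0.7071 = 15.1402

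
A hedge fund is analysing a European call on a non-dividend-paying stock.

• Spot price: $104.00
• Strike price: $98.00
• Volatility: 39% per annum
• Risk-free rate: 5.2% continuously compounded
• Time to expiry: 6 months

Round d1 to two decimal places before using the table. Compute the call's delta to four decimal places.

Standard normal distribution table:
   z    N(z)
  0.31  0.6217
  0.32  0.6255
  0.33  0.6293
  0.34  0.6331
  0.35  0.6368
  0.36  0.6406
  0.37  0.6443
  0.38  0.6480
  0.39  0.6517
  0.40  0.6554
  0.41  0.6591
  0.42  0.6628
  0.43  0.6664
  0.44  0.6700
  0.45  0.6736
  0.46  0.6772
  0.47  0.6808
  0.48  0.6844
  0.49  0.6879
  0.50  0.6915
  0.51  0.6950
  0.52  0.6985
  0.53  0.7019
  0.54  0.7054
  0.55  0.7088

T = 0.5;  σ√T = 0.2758
d₁ = [ln(104/98) + (0.052 + ½·0.39²)·0.5] / (σ√T) = (0.0594 + 0.0640) / 0.2758 = 0.4476 ⇒ 0.45
N(d₁) = N(0.45) = 0.6736
Δ_call = N(d₁) = 0.6736

0.6736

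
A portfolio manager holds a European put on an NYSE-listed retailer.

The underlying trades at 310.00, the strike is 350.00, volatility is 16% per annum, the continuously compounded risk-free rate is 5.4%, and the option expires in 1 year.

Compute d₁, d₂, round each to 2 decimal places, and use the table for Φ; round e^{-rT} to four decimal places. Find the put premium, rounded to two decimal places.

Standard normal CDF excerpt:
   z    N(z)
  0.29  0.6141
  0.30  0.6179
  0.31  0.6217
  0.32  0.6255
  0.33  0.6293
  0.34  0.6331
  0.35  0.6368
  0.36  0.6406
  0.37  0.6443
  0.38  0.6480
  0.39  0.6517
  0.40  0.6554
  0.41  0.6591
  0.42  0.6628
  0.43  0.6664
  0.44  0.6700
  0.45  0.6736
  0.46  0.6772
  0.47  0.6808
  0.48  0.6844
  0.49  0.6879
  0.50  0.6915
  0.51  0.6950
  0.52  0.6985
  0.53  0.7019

33.03

T = 1;  σ√T = 0.1600
ln(S/K) + (r + σ²/2)T = ln(310/350) + (0.054 + 0.16²/2)·1 = -0.1214 + 0.0668 = -0.0546
d₁ = -0.0546 / 0.1600 = -0.3410 ≈ -0.34
d₂ = d₁ − σ√T = -0.3410 − 0.1600 = -0.5010 ≈ -0.50
exp(−rT) = exp(−0.054·1) = 0.9474
N(−d₂) = N(0.50) = 0.6915;  N(−d₁) = N(0.34) = 0.6331
P = 350·0.9474·0.6915 − 310·0.6331 = 229.2945 − 196.2610 = 33.0335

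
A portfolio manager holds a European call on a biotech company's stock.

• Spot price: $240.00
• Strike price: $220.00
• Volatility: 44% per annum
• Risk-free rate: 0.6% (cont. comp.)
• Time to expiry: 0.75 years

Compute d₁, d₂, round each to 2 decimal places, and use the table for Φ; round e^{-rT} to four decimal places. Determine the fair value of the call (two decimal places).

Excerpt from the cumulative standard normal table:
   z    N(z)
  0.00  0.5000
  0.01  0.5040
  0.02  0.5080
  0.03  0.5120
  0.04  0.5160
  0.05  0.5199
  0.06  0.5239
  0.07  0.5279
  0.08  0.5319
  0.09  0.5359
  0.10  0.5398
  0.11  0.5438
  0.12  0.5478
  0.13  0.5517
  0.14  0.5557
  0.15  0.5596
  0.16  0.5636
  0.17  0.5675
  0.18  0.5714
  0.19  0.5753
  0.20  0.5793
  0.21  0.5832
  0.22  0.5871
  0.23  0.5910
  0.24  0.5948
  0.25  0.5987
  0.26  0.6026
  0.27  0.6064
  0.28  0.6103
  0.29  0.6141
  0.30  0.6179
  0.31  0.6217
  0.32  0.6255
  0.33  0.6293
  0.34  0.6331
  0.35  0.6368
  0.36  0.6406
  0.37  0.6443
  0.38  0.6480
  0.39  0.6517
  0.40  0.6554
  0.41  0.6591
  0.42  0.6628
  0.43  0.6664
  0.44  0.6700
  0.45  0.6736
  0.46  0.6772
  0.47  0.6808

σ√T = 0.44·√0.75 = 0.3811
d₁ = [ln(240/220) + (0.006 + 0.44²/2)·0.75] / 0.3811 = [0.0870 + 0.0771] / 0.3811 = 0.4307 ≈ 0.43
d₂ = d₁ − σ√T = 0.4307 − 0.3811 = 0.0496 ≈ 0.05
e^(−rT) = e^(−0.006·0.75) = 0.9955
N(d₁) = N(0.43) = 0.6664;  N(d₂) = N(0.05) = 0.5199
C = 240·0.6664 − 220·0.9955·0.5199 = 159.9360 − 113.8633 = 46.0727

$46.07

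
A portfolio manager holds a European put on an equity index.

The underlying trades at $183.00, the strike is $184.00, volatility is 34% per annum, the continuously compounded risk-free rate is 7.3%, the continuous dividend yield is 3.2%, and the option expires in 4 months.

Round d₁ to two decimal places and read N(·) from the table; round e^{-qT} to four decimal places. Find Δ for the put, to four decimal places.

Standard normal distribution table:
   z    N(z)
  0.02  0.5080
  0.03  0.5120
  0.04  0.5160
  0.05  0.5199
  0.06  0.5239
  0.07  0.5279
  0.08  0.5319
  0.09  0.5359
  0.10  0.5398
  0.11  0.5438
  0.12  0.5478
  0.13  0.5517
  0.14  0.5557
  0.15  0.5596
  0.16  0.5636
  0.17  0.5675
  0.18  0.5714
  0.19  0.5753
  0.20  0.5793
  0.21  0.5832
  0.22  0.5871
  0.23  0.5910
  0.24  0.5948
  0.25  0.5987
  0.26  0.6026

-0.4396

T = 0.3333;  σ√T = 0.1963
ln(S/K) + (r − q + σ²/2)T = ln(183/184) + (0.073 − 0.032 + 0.34²/2)·0.3333 = -0.0054 + 0.0329 = 0.0275
d₁ = 0.0275 / 0.1963 = 0.1400 ≈ 0.14
N(d₁) = N(0.14) = 0.5557
Δ_put = exp(−qT)·(N(d₁) − 1) = 0.9894·(0.5557 − 1) = -0.4396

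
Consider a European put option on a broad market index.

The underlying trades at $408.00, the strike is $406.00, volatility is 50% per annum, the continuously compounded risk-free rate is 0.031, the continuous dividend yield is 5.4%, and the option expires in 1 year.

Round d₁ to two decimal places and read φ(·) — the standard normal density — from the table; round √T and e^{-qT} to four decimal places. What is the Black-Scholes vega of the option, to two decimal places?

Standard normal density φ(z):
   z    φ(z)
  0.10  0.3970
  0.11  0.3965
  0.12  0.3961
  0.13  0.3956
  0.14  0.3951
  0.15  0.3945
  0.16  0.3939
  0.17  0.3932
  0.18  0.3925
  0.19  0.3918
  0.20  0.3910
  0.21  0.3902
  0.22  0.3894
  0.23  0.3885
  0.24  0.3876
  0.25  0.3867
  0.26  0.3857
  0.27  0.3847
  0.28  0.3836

T = 1;  σ√T = 0.5000
d₁ = [ln(408/406) + (0.031 − 0.054 + ½·0.5²)·1] / (σ√T) = (0.0049 + 0.1020) / 0.5000 = 0.2138 → 0.21
√T = √1 = 1.0000
φ(d₁) = φ(0.21) = 0.3902
exp(−qT) = exp(−0.054·1) = 0.9474
vega = S·exp(−qT)·φ(d₁)·√T = 408·0.9474·0.3902·1.0000 = 150.8276

150.83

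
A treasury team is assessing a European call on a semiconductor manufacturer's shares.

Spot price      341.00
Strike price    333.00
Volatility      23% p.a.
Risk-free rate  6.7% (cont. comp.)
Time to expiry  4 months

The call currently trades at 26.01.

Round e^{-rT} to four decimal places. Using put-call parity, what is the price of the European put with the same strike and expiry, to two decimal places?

exp(−rT) = exp(−0.067·0.3333) = 0.9779
Put-call parity: C − P = S − K·e^(−rT) = 341 − 333·0.9779 = 341 − 325.6407 = 15.3593
P = C − (C − P) = 26.01 − (15.3593) = 10.6507

10.65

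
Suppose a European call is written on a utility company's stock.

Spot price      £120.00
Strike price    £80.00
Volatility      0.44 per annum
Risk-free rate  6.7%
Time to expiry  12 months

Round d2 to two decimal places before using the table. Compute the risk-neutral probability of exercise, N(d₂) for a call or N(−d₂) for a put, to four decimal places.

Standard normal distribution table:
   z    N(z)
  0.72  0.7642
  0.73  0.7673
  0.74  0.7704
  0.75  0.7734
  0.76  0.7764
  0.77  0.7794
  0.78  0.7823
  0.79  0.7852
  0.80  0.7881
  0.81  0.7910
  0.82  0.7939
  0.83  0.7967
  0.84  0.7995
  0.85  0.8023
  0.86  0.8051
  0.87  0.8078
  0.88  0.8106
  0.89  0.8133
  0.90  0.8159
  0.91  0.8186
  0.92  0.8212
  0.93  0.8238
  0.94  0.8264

0.8023

σ√T = 0.44·√1 = 0.4400
d₁ = [ln(120/80) + (0.067 + ½·0.44²)·1] / (σ√T) = (0.4055 + 0.1638) / 0.4400 = 1.2938 ≈ 1.29
d₂ = 1.2938 − 0.4400 = 0.8538 ≈ 0.85
Pr(exercise) under Q = N(d₂) = 0.8023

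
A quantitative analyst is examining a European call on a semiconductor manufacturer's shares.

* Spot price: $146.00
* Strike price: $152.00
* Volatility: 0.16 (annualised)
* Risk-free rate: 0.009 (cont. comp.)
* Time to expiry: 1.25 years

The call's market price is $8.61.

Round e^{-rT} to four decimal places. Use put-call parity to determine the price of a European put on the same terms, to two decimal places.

$12.91

e^(−rT) = e^(−0.009·1.25) = 0.9888
Put-call parity: C − P = S − K·e^(−rT) = 146 − 152·0.9888 = 146 − 150.2976 = -4.2976
P = C − (C − P) = 8.61 − (-4.2976) = 12.9076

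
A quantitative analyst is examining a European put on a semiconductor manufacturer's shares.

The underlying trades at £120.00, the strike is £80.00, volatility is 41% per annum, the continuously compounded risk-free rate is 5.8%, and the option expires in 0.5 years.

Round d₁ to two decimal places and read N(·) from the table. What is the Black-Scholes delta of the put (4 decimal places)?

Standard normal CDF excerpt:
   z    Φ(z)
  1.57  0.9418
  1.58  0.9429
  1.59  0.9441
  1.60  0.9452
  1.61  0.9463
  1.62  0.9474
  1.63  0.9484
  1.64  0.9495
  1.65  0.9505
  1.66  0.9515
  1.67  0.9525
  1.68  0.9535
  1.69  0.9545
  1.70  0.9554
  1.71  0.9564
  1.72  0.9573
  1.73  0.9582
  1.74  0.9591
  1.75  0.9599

-0.0505

σ√T = 0.41·√0.5 = 0.2899
ln(S/K) + (r + σ²/2)T = ln(120/80) + (0.058 + 0.41²/2)·0.5 = 0.4055 + 0.0710 = 0.4765
d₁ = 0.4765 / 0.2899 = 1.6436 ≈ 1.64
N(d₁) = N(1.64) = 0.9495
Δ_put = N(d₁) − 1 = 0.9495 − 1 = -0.0505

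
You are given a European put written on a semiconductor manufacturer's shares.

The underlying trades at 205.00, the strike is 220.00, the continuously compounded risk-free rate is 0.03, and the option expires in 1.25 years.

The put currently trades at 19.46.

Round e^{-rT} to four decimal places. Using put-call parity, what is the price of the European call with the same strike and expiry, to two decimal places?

e^(−rT) = e^(−0.03·1.25) = 0.9632
Put-call parity: C − P = S − K·e^(−rT) = 205 − 220·0.9632 = 205 − 211.9040 = -6.9040
C = P + (C − P) = 19.46 + (-6.9040) = 12.5560

12.56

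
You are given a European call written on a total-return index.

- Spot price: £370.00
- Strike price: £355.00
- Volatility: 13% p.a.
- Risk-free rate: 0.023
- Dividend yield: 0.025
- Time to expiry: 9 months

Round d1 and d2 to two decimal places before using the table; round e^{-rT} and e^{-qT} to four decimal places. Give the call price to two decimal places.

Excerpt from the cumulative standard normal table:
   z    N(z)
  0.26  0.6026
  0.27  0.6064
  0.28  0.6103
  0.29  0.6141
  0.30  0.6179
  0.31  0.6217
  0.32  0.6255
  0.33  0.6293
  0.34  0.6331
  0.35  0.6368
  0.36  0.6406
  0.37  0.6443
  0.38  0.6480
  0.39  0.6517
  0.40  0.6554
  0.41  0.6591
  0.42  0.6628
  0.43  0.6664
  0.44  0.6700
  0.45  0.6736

£23.73

σ√T = 0.13 × 0.8660 = 0.1126
d₁ = [ln(370/355) + (0.023 − 0.025 + 0.13²/2)·0.75] / 0.1126 = [0.0414 + 0.0048] / 0.1126 = 0.4106 which rounds to 0.41
d₂ = d₁ − σ√T = 0.4106 − 0.1126 = 0.2980 which rounds to 0.30
exp(−qT) = exp(−0.025·0.75) = 0.9814;  exp(−rT) = exp(−0.023·0.75) = 0.9829
N(d₁) = N(0.41) = 0.6591;  N(d₂) = N(0.30) = 0.6179
C = 370·0.9814·0.6591 − 355·0.9829·0.6179 = 239.3311 − 215.6035 = 23.7275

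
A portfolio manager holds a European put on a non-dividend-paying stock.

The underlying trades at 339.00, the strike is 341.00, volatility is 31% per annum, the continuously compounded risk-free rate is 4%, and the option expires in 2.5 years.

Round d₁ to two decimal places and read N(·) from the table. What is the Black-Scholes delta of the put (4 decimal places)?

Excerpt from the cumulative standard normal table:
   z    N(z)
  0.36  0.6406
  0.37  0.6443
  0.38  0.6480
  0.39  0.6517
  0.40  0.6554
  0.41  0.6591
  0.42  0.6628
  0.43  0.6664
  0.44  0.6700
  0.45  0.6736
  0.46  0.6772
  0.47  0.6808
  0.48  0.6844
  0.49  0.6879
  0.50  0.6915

σ√T = 0.31·√2.5 = 0.4902
d₁ = [ln(339/341) + (0.04 + 0.31²/2)·2.5] / 0.4902 = [-0.0059 + 0.2201] / 0.4902 = 0.4371 → 0.44
N(d₁) = N(0.44) = 0.6700
Δ_put = N(d₁) − 1 = 0.6700 − 1 = -0.3300

-0.3300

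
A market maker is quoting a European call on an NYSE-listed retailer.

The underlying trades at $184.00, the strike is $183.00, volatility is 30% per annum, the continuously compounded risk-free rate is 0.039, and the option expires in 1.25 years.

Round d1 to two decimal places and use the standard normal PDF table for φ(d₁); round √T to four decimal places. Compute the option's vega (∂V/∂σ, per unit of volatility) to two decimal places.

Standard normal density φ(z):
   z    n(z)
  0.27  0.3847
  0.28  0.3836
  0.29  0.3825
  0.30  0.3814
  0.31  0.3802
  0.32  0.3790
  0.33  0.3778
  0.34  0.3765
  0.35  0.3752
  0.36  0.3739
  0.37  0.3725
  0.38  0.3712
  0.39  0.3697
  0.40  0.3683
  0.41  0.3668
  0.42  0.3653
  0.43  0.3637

77.72

σ√T = 0.3 × 1.1180 = 0.3354
d₁ = [ln(184/183) + (0.039 + 0.3²/2)·1.25] / 0.3354 = [0.0054 + 0.1050] / 0.3354 = 0.3293 ⇒ 0.33
√T = √1.25 = 1.1180
φ(d₁) = φ(0.33) = 0.3778
vega = S·φ(d₁)·√T = 184·0.3778·1.1180 = 77.7180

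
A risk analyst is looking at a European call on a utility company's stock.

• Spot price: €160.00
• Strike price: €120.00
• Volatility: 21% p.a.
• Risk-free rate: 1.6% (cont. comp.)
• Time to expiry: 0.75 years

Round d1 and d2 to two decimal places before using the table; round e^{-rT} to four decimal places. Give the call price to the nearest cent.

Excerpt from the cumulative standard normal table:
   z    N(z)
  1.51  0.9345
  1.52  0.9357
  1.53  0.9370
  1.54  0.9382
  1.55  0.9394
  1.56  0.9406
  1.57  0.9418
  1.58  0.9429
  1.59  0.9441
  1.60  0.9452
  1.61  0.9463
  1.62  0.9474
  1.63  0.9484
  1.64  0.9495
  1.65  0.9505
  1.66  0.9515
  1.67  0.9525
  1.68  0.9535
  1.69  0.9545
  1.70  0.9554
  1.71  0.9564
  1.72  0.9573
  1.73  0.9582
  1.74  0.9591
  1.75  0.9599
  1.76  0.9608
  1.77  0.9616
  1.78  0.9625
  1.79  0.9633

σ√T = 0.21·√0.75 = 0.1819
d₁ = [ln(160/120) + (0.016 + 0.21²/2)·0.75] / 0.1819 = [0.2877 + 0.0285] / 0.1819 = 1.7388 which rounds to 1.74
d₂ = d₁ − σ√T = 1.7388 − 0.1819 = 1.5569 which rounds to 1.56
e^(−rT) = e^(−0.016·0.75) = 0.9881
N(d₁) = N(1.74) = 0.9591;  N(d₂) = N(1.56) = 0.9406
C = 160·0.9591 − 120·0.9881·0.9406 = 153.4560 − 111.5288 = 41.9272

€41.93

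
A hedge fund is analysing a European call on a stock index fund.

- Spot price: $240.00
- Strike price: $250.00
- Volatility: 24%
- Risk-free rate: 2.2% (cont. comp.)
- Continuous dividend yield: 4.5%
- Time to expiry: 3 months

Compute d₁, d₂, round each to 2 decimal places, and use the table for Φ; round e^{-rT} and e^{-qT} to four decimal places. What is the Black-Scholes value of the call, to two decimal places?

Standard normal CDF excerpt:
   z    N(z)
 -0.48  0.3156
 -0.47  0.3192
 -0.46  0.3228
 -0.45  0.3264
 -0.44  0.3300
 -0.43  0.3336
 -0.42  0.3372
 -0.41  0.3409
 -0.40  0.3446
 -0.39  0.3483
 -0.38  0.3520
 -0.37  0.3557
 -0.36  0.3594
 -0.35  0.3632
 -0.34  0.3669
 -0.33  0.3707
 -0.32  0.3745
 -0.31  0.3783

σ√T = 0.24 × 0.5000 = 0.1200
ln(S/K) + (r − q + σ²/2)T = ln(240/250) + (0.022 − 0.045 + 0.24²/2)·0.25 = -0.0408 + 0.0014 = -0.0394
d₁ = -0.0394 / 0.1200 = -0.3281 ⇒ -0.33
d₂ = d₁ − σ√T = -0.3281 − 0.1200 = -0.4481 ⇒ -0.45
exp(−qT) = exp(−0.045·0.25) = 0.9888;  exp(−rT) = exp(−0.022·0.25) = 0.9945
N(d₁) = N(-0.33) = 0.3707;  N(d₂) = N(-0.45) = 0.3264
C = 240·0.9888·0.3707 − 250·0.9945·0.3264 = 87.9716 − 81.1512 = 6.8204

$6.82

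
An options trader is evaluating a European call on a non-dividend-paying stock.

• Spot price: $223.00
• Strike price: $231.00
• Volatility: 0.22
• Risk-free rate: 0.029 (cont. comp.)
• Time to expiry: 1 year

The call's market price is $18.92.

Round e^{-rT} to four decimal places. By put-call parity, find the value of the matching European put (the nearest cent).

exp(−rT) = exp(−0.029·1) = 0.9714
Put-call parity: C − P = S − K·e^(−rT) = 223 − 231·0.9714 = 223 − 224.3934 = -1.3934
P = C − (C − P) = 18.92 − (-1.3934) = 20.3134

$20.31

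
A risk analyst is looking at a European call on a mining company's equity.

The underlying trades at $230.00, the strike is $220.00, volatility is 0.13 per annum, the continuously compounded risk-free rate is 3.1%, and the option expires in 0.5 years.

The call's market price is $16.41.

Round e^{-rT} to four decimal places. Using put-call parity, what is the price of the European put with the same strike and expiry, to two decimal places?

$3.02

e^(−rT) = e^(−0.031·0.5) = 0.9846
Put-call parity: C − P = S − K·e^(−rT) = 230 − 220·0.9846 = 230 − 216.6120 = 13.3880
P = C − (C − P) = 16.41 − (13.3880) = 3.0220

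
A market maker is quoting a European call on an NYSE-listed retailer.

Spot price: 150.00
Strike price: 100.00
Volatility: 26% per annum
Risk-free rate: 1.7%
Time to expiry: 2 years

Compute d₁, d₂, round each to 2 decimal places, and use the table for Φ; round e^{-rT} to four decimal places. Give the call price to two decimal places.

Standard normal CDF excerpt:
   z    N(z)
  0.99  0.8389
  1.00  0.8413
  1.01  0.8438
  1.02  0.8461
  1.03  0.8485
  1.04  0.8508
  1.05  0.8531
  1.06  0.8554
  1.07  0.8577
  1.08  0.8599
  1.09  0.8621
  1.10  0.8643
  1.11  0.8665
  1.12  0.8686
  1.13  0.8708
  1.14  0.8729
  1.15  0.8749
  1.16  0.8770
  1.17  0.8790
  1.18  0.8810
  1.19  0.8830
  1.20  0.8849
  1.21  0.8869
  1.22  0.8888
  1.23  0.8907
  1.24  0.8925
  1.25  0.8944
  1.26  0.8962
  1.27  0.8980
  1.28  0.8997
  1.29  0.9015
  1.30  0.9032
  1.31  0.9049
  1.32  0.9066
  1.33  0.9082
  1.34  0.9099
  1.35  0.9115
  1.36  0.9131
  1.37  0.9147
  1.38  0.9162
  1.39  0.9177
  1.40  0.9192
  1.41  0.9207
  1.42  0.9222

55.87

σ√T = 0.26 × 1.4142 = 0.3677
ln(S/K) + (r + σ²/2)T = ln(150/100) + (0.017 + 0.26²/2)·2 = 0.4055 + 0.1016 = 0.5071
d₁ = 0.5071 / 0.3677 = 1.3790 ≈ 1.38
d₂ = d₁ − σ√T = 1.3790 − 0.3677 = 1.0113 ≈ 1.01
e^(−rT) = e^(−0.017·2) = 0.9666
C = 150·N(1.38) − 100·0.9666·N(1.01) = 150·0.9162 − 100·0.9666·0.8438 = 137.4300 − 81.5617 = 55.8683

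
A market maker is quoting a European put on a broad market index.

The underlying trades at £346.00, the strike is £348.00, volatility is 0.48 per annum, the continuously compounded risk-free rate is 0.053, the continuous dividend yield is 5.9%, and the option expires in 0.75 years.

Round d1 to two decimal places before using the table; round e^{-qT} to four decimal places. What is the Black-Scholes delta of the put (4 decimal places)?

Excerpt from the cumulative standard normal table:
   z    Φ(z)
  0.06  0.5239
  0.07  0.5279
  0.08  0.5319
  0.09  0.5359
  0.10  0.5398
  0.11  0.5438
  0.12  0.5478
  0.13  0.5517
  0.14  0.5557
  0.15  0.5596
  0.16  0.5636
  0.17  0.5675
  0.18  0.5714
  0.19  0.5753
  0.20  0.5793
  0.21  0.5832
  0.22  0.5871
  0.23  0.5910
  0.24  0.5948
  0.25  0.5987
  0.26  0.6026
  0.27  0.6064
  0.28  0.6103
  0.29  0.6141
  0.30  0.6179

σ√T = 0.48 × 0.8660 = 0.4157
ln(S/K) + (r − q + σ²/2)T = ln(346/348) + (0.053 − 0.059 + 0.48²/2)·0.75 = -0.0058 + 0.0819 = 0.0761
d₁ = 0.0761 / 0.4157 = 0.1832 which rounds to 0.18
N(d₁) = N(0.18) = 0.5714
Δ_put = exp(−qT)·(N(d₁) − 1) = 0.9567·(0.5714 − 1) = -0.4100

-0.4100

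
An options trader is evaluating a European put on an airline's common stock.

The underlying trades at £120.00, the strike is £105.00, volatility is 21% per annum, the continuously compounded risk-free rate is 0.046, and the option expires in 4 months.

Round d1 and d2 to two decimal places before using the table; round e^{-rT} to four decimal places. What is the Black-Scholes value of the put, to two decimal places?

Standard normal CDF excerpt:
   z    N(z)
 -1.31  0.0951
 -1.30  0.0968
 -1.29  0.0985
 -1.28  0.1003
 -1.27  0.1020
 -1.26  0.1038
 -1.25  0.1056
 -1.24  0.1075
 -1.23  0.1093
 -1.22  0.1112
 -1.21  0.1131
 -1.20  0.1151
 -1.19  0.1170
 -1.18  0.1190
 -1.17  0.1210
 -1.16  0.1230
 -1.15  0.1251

σ√T = 0.21·√0.3333 = 0.1212
d₁ = [ln(120/105) + (0.046 + ½·0.21²)·0.3333] / (σ√T) = (0.1335 + 0.0227) / 0.1212 = 1.2884 ⇒ 1.29
d₂ = 1.2884 − 0.1212 = 1.1672 ⇒ 1.17
e^(−rT) = e^(−0.046·0.3333) = 0.9848
P = 105·0.9848·N(-1.17) − 120·N(-1.29) = 105·0.9848·0.1210 − 120·0.0985 = 12.5119 − 11.8200 = 0.6919

£0.69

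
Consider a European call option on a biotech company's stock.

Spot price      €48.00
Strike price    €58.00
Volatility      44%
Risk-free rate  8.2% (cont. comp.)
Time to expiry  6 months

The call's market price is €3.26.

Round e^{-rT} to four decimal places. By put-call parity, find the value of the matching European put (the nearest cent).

€10.93

exp(−rT) = exp(−0.082·0.5) = 0.9598
Put-call parity: C − P = S − K·e^(−rT) = 48 − 58·0.9598 = 48 − 55.6684 = -7.6684
P = C − (C − P) = 3.26 − (-7.6684) = 10.9284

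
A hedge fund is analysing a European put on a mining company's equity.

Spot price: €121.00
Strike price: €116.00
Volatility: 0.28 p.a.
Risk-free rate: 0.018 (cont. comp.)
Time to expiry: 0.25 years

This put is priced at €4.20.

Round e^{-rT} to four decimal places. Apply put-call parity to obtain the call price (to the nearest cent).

€9.72

e^(−rT) = e^(−0.018·0.25) = 0.9955
Put-call parity: C − P = S − K·e^(−rT) = 121 − 116·0.9955 = 121 − 115.4780 = 5.5220
C = P + (C − P) = 4.20 + (5.5220) = 9.7220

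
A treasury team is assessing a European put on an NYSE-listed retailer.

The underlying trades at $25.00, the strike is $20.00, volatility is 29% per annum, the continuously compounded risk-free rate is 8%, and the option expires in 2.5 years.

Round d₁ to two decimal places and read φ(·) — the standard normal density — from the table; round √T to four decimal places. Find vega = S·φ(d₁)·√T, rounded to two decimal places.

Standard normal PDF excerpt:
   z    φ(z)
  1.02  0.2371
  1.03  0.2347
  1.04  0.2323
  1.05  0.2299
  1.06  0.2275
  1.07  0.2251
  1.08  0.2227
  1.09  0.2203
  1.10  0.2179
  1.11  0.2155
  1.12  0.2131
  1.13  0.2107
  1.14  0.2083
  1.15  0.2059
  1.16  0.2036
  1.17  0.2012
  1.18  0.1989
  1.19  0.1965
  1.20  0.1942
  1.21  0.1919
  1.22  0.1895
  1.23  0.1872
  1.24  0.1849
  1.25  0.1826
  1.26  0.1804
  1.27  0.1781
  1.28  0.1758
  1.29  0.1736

σ√T = 0.29 × 1.5811 = 0.4585
d₁ = [ln(25/20) + (0.08 + ½·0.29²)·2.5] / (σ√T) = (0.2231 + 0.3051) / 0.4585 = 1.1521 which rounds to 1.15
√T = √2.5 = 1.5811
φ(d₁) = φ(1.15) = 0.2059
vega = S·φ(d₁)·√T = 25·0.2059·1.5811 = 8.1387

8.14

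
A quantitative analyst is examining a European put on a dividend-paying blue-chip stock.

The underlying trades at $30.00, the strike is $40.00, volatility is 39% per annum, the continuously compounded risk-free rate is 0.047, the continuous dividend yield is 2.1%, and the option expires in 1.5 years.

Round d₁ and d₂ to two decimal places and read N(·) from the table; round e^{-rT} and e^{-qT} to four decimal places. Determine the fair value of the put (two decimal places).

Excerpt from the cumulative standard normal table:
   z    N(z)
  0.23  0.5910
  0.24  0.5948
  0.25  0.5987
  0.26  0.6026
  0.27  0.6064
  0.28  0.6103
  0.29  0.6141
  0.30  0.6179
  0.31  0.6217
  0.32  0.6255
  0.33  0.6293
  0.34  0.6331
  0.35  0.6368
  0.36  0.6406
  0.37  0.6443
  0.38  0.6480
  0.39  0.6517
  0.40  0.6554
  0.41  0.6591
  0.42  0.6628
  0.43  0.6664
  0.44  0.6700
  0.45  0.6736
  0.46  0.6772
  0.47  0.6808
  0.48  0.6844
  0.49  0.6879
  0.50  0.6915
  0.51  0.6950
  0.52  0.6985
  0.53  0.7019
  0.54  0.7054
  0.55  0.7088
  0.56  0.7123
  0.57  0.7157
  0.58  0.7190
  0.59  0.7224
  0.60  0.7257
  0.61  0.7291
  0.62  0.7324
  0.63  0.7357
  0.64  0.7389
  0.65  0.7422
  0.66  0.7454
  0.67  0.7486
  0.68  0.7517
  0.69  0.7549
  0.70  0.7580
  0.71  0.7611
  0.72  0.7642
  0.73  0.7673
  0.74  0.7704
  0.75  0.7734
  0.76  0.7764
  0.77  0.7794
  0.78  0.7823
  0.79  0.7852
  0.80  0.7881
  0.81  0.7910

$11.20

T = 1.5;  σ√T = 0.4777
d₁ = [ln(30/40) + (0.047 − 0.021 + 0.39²/2)·1.5] / 0.4777 = [-0.2877 + 0.1531] / 0.4777 = -0.2818 ≈ -0.28
d₂ = d₁ − σ√T = -0.2818 − 0.4777 = -0.7595 ≈ -0.76
e^(−qT) = e^(−0.021·1.5) = 0.9690;  e^(−rT) = e^(−0.047·1.5) = 0.9319
P = 40·0.9319·N(0.76) − 30·0.9690·N(0.28) = 40·0.9319·0.7764 − 30·0.9690·0.6103 = 28.9411 − 17.7414 = 11.1997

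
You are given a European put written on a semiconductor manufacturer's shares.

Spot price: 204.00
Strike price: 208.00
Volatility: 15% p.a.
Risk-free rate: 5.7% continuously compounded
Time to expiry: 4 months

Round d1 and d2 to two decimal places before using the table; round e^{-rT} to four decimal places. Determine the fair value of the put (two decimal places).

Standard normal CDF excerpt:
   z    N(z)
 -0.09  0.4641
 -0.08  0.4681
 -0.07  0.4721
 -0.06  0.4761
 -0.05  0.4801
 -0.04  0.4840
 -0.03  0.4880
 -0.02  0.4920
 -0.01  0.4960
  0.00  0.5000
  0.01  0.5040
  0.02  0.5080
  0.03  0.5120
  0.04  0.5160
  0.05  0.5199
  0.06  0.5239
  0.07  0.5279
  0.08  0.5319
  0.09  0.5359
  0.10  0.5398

7.37

σ√T = 0.15·√0.3333 = 0.0866
ln(S/K) + (r + σ²/2)T = ln(204/208) + (0.057 + 0.15²/2)·0.3333 = -0.0194 + 0.0227 = 0.0033
d₁ = 0.0033 / 0.0866 = 0.0385 ⇒ 0.04
d₂ = d₁ − σ√T = 0.0385 − 0.0866 = -0.0481 ⇒ -0.05
exp(−rT) = exp(−0.057·0.3333) = 0.9812
N(−d₂) = N(0.05) = 0.5199;  N(−d₁) = N(-0.04) = 0.4840
P = 208·0.9812·0.5199 − 204·0.4840 = 106.1062 − 98.7360 = 7.3702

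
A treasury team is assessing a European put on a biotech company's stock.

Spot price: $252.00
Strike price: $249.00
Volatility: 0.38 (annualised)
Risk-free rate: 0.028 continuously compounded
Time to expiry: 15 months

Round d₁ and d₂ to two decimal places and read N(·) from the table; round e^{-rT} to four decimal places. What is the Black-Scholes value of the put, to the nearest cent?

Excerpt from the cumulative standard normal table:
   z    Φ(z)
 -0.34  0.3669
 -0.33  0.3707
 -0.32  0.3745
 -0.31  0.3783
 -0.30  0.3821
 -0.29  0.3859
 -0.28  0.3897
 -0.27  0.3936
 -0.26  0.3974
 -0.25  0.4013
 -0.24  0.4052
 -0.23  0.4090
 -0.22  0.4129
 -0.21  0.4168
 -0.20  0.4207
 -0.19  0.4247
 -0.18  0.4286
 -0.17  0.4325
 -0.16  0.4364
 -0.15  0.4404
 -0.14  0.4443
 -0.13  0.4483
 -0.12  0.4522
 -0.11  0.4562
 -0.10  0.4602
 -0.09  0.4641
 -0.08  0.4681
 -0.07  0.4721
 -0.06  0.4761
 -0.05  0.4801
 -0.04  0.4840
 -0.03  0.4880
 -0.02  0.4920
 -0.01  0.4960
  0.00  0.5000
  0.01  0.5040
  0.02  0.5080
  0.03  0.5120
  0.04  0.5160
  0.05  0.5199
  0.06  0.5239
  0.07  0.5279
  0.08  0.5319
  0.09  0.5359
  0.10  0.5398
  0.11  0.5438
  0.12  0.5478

$35.41

T = 1.25;  σ√T = 0.4249
d₁ = [ln(252/249) + (0.028 + 0.38²/2)·1.25] / 0.4249 = [0.0120 + 0.1253] / 0.4249 = 0.3230 → 0.32
d₂ = d₁ − σ√T = 0.3230 − 0.4249 = -0.1019 → -0.10
e^(−rT) = e^(−0.028·1.25) = 0.9656
P = 249·0.9656·N(0.10) − 252·N(-0.32) = 249·0.9656·0.5398 − 252·0.3745 = 129.7865 − 94.3740 = 35.4125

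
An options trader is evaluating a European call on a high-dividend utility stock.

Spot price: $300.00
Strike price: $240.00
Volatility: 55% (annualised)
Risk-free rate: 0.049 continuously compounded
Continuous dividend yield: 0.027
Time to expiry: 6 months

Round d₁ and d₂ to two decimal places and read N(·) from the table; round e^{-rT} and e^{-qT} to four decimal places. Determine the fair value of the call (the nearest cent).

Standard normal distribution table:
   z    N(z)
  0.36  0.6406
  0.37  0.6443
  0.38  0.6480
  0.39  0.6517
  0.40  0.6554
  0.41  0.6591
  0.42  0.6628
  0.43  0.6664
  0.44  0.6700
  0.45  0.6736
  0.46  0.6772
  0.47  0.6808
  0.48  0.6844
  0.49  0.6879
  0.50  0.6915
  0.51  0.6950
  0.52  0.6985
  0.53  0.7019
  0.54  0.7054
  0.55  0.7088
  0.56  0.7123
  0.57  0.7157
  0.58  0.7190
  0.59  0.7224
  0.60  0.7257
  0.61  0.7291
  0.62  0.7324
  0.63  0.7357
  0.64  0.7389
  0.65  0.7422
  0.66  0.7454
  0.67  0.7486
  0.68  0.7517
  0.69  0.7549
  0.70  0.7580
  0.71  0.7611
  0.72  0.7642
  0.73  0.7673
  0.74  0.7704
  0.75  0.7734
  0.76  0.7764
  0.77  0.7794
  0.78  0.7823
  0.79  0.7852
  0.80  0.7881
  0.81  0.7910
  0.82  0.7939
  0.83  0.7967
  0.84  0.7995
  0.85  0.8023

$78.91

σ√T = 0.55·√0.5 = 0.3889
d₁ = [ln(300/240) + (0.049 − 0.027 + 0.55²/2)·0.5] / 0.3889 = [0.2231 + 0.0866] / 0.3889 = 0.7965 ≈ 0.80
d₂ = d₁ − σ√T = 0.7965 − 0.3889 = 0.4076 ≈ 0.41
exp(−qT) = exp(−0.027·0.5) = 0.9866;  exp(−rT) = exp(−0.049·0.5) = 0.9758
N(d₁) = N(0.80) = 0.7881;  N(d₂) = N(0.41) = 0.6591
C = 300·0.9866·0.7881 − 240·0.9758·0.6591 = 233.2618 − 154.3559 = 78.9059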